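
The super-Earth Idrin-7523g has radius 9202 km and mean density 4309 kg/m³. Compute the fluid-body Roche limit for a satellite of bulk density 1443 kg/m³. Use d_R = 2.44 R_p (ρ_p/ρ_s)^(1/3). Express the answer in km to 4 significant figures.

32330 km

d_R = 2.44 × 9202 km × (4309/1443)^(1/3)
    = 32330 km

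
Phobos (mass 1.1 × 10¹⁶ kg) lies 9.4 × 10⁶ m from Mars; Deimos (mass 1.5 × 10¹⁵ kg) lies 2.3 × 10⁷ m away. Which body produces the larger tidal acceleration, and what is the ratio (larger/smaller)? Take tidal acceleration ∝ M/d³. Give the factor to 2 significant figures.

Phobos, by a factor of ≈ 110

The tide-raising term goes as M/d³ (the gradient of a 1/d² field).
Phobos: (1.1 × 10¹⁶) / (9.4 × 10⁶)³ = 1.324 × 10⁻⁵
Deimos: (1.5 × 10¹⁵) / (2.3 × 10⁷)³ = 1.233 × 10⁻⁷
Ratio (larger/smaller) = 110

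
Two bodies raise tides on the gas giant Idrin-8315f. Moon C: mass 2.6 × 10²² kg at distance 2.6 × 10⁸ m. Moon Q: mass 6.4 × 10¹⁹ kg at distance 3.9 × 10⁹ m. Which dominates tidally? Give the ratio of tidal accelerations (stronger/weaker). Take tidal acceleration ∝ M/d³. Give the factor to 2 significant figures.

Moon C, by a factor of ≈ 1.4 × 10⁶

The tide-raising term goes as M/d³ (the gradient of a 1/d² field).
Moon C: (2.6 × 10²²) / (2.6 × 10⁸)³ = 1.479 × 10⁻³
Moon Q: (6.4 × 10¹⁹) / (3.9 × 10⁹)³ = 1.079 × 10⁻⁹
Ratio (larger/smaller) = 1.4 × 10⁶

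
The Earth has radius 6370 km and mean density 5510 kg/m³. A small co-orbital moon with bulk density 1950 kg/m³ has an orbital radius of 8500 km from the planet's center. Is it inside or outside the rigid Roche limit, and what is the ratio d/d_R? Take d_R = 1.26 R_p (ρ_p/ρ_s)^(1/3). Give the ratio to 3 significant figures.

d_R = 1.26 × (6370 km) × (5510/1950)^(1/3) = 11350 km
d/d_R = (8500) / (11350) = 0.749
Since d/d_R < 1, the body is inside the Roche limit.

inside; d/d_R ≈ 0.749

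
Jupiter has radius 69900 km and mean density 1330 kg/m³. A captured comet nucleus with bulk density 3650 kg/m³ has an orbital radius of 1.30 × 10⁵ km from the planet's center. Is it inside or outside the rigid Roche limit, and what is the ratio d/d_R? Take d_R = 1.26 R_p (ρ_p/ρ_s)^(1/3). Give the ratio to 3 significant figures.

d_R = 1.26 × (69900 km) × (1330/3650)^(1/3) = 62910 km
d/d_R = (1.30 × 10⁵) / (62910) = 2.07
Since d/d_R > 1, the body is outside the Roche limit.

outside; d/d_R ≈ 2.07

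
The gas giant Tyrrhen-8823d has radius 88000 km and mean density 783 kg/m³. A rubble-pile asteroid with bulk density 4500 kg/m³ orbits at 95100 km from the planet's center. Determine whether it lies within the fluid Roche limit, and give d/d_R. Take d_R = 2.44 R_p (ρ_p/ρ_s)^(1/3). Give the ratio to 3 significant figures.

inside; d/d_R ≈ 0.793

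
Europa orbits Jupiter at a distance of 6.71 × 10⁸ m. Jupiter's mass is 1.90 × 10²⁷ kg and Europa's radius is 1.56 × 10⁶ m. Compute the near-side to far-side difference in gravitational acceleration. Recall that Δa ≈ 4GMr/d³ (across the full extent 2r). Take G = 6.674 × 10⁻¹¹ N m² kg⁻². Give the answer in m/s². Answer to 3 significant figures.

2.62 × 10⁻³ m/s²

Differencing GM/(d−r)² and GM/(d+r)² to first order in r/d gives 4GMr/d³.
a_tidal = 4GMr/d³
        = 4 × (6.674 × 10⁻¹¹) × (1.90 × 10²⁷) × (1.56 × 10⁶) / (6.71 × 10⁸)³
        = 2.62 × 10⁻³ m/s²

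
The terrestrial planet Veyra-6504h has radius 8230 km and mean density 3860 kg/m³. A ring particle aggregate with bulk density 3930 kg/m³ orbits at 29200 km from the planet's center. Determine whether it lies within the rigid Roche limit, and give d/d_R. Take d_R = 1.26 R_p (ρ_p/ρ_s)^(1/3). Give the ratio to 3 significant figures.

outside; d/d_R ≈ 2.83

d_R = 1.26 × (8230 km) × (3860/3930)^(1/3) = 10310 km
d/d_R = (29200) / (10310) = 2.83
Since d/d_R > 1, the body is outside the Roche limit.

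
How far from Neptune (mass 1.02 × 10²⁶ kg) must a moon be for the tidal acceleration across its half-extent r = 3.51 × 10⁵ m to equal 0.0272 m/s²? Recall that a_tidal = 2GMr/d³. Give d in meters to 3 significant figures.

2GMr/d³ = a_tidal  ⇒  d = (2GMr / a_tidal)^(1/3)
d = (2 × 6.674×10⁻¹¹ × (1.02 × 10²⁶) × (3.51 × 10⁵) / (0.0272))^(1/3)
  = 5.60 × 10⁷ m

5.60 × 10⁷ m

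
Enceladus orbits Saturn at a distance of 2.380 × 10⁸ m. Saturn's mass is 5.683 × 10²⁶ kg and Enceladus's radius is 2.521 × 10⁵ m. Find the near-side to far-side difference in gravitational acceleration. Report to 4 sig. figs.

2.837 × 10⁻³ m/s²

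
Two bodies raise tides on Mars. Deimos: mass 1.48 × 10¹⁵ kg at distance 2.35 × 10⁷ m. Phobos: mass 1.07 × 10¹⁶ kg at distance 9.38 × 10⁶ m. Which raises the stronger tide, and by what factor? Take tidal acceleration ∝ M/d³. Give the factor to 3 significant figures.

Tidal acceleration ∝ M/d³, so compare M/d³ for each.
Deimos: (1.48 × 10¹⁵) / (2.35 × 10⁷)³ = 1.140 × 10⁻⁷
Phobos: (1.07 × 10¹⁶) / (9.38 × 10⁶)³ = 1.297 × 10⁻⁵
Ratio (larger/smaller) = 114

Phobos, by a factor of ≈ 114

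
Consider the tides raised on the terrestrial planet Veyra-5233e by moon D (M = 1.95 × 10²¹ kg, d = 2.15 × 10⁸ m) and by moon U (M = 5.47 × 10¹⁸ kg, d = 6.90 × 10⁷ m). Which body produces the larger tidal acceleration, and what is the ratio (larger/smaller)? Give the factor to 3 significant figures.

Compare M/d³ for the two perturbers:
Moon D: (1.95 × 10²¹) / (2.15 × 10⁸)³ = 1.962 × 10⁻⁴
Moon U: (5.47 × 10¹⁸) / (6.90 × 10⁷)³ = 1.665 × 10⁻⁵
Ratio (larger/smaller) = 11.8

Moon D, by a factor of ≈ 11.8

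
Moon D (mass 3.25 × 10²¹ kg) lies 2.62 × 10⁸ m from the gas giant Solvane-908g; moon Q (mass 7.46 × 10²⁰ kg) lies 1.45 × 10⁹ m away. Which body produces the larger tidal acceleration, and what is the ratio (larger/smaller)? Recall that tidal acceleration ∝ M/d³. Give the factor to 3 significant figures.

Tidal acceleration ∝ M/d³, so compare M/d³ for each.
Moon D: (3.25 × 10²¹) / (2.62 × 10⁸)³ = 1.807 × 10⁻⁴
Moon Q: (7.46 × 10²⁰) / (1.45 × 10⁹)³ = 2.447 × 10⁻⁷
Ratio (larger/smaller) = 738

Moon D, by a factor of ≈ 738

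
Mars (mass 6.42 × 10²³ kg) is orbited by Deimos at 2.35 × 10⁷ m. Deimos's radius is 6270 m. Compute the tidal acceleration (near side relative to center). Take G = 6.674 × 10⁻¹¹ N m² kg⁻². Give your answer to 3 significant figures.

Δa = 2GMr/d³
   = 2 × (6.674 × 10⁻¹¹) × (6.42 × 10²³) × (6270) / (2.35 × 10⁷)³
   = 4.14 × 10⁻⁵ m/s²

4.14 × 10⁻⁵ m/s²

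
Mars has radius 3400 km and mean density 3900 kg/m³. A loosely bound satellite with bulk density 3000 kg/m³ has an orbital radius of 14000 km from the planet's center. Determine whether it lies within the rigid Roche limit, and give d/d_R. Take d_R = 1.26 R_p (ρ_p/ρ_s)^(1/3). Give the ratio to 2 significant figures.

outside; d/d_R ≈ 3.0

d_R = 1.26 × (3400 km) × (3900/3000)^(1/3) = 4676 km
d/d_R = (14000) / (4676) = 3.0
Since d/d_R > 1, the body is outside the Roche limit.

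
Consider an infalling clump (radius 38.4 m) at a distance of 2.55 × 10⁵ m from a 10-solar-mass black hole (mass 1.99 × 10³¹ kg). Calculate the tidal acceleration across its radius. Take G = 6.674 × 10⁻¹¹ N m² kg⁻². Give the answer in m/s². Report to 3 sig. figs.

6.15 × 10⁶ m/s²

Δa = 2GMr/d³
   = 2 × (6.674 × 10⁻¹¹) × (1.99 × 10³¹) × (38.4) / (2.55 × 10⁵)³
   = 6.15 × 10⁶ m/s²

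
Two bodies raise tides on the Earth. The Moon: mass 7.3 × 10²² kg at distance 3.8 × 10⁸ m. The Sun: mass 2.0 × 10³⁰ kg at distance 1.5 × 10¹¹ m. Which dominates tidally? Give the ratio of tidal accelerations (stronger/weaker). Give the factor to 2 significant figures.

Tidal stretch scales as M/d³; compute that for each body.
The Moon: (7.3 × 10²²) / (3.8 × 10⁸)³ = 1.330 × 10⁻³
The Sun: (2.0 × 10³⁰) / (1.5 × 10¹¹)³ = 5.926 × 10⁻⁴
Ratio (larger/smaller) = 2.2

The Moon, by a factor of ≈ 2.2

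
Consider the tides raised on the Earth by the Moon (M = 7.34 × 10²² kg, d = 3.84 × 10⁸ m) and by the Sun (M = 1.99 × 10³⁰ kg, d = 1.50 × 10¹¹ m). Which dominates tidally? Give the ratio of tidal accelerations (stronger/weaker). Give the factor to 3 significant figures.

The Moon, by a factor of ≈ 2.20

Tidal acceleration ∝ M/d³, so compare M/d³ for each.
The Moon: (7.34 × 10²²) / (3.84 × 10⁸)³ = 1.296 × 10⁻³
The Sun: (1.99 × 10³⁰) / (1.50 × 10¹¹)³ = 5.896 × 10⁻⁴
Ratio (larger/smaller) = 2.20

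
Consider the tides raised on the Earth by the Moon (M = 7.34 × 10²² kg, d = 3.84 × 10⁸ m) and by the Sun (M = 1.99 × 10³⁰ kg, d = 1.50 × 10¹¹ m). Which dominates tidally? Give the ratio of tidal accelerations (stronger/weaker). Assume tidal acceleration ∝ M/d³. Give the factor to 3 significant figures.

The tide-raising term goes as M/d³ (the gradient of a 1/d² field).
The Moon: (7.34 × 10²²) / (3.84 × 10⁸)³ = 1.296 × 10⁻³
The Sun: (1.99 × 10³⁰) / (1.50 × 10¹¹)³ = 5.896 × 10⁻⁴
Ratio (larger/smaller) = 2.20

The Moon, by a factor of ≈ 2.20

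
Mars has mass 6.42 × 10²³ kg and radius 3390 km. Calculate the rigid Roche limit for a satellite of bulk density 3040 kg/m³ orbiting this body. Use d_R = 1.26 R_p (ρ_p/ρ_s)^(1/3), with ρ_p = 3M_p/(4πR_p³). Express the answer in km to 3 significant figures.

ρ_p = 3M_p/(4πR_p³) = 3 × (6.42 × 10²³) / (4π × (3.39 × 10⁶ m)³) = 3930 kg/m³
d_R = 1.26 × 3390 km × (3930/3040)^(1/3)
    = 4650 km

4650 km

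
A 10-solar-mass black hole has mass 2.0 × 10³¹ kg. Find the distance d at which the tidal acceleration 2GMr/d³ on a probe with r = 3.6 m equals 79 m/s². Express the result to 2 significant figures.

2GMr/d³ = a_tidal  ⇒  d = (2GMr / a_tidal)^(1/3)
d = (2 × 6.674×10⁻¹¹ × (2.0 × 10³¹) × (3.6) / (79))^(1/3)
  = 5.0 × 10⁶ m

5.0 × 10⁶ m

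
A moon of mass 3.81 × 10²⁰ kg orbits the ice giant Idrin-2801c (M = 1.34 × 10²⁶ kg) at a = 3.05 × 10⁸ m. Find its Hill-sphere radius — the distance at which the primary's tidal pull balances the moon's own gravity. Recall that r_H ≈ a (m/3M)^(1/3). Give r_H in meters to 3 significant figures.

3.00 × 10⁶ m

r_H ≈ a (m/3M)^(1/3)
    = (3.05 × 10⁸) × (3.81 × 10²⁰ / (3 × 1.34 × 10²⁶))^(1/3)
    = 3.00 × 10⁶ m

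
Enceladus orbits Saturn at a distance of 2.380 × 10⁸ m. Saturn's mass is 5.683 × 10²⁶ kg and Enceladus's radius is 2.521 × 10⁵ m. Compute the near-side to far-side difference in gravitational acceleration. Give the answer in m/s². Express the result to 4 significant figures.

a_tidal = 4GMr/d³
        = 4 × (6.674 × 10⁻¹¹) × (5.683 × 10²⁶) × (2.521 × 10⁵) / (2.380 × 10⁸)³
        = 2.837 × 10⁻³ m/s²

2.837 × 10⁻³ m/s²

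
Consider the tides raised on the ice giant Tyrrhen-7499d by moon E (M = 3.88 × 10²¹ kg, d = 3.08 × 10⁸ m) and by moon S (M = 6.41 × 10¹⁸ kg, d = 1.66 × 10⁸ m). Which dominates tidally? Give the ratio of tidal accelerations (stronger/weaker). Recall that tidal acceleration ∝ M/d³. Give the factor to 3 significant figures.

Moon E, by a factor of ≈ 94.8

Tidal stretch scales as M/d³; compute that for each body.
Moon E: (3.88 × 10²¹) / (3.08 × 10⁸)³ = 1.328 × 10⁻⁴
Moon S: (6.41 × 10¹⁸) / (1.66 × 10⁸)³ = 1.401 × 10⁻⁶
Ratio (larger/smaller) = 94.8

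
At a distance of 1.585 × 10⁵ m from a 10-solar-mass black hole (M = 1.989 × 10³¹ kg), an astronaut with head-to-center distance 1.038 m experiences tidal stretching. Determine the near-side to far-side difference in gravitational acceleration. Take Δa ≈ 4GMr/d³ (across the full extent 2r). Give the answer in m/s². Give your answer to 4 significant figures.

1.384 × 10⁶ m/s²

Δg = 4GMr/d³
   = 4 × (6.674 × 10⁻¹¹) × (1.989 × 10³¹) × (1.038) / (1.585 × 10⁵)³
   = 1.384 × 10⁶ m/s²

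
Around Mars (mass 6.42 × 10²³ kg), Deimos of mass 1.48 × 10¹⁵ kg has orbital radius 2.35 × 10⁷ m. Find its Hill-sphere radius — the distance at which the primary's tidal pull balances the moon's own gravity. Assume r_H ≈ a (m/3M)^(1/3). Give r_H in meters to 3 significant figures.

2.15 × 10⁴ m

r_H ≈ a (m/3M)^(1/3)
    = (2.35 × 10⁷) × (1.48 × 10¹⁵ / (3 × 6.42 × 10²³))^(1/3)
    = 2.15 × 10⁴ m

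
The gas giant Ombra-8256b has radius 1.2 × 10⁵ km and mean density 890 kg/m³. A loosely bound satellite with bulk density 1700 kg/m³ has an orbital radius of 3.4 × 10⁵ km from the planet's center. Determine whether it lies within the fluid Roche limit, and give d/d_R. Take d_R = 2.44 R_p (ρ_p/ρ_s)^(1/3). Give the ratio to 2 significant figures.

outside; d/d_R ≈ 1.4

d_R = 2.44 × (1.2 × 10⁵ km) × (890/1700)^(1/3) = 2.360 × 10⁵ km
d/d_R = (3.4 × 10⁵) / (2.360 × 10⁵) = 1.4
Since d/d_R > 1, the body is outside the Roche limit.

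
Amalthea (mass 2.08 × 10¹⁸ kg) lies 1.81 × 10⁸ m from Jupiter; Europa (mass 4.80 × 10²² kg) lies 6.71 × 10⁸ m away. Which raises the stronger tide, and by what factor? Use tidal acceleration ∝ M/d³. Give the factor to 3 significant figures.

Europa, by a factor of ≈ 453

Compare M/d³ for the two perturbers:
Amalthea: (2.08 × 10¹⁸) / (1.81 × 10⁸)³ = 3.508 × 10⁻⁷
Europa: (4.80 × 10²²) / (6.71 × 10⁸)³ = 1.589 × 10⁻⁴
Ratio (larger/smaller) = 453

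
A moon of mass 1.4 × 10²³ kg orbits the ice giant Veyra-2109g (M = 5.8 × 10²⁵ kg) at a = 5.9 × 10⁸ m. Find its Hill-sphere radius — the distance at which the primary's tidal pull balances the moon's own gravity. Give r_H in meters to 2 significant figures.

5.5 × 10⁷ m

r_H ≈ a (m/3M)^(1/3)
    = (5.9 × 10⁸) × (1.4 × 10²³ / (3 × 5.8 × 10²⁵))^(1/3)
    = 5.5 × 10⁷ m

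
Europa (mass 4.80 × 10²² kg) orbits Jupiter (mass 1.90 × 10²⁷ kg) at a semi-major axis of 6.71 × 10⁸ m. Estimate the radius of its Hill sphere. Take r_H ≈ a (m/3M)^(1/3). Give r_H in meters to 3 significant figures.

r_H ≈ a (m/3M)^(1/3)
    = (6.71 × 10⁸) × (4.80 × 10²² / (3 × 1.90 × 10²⁷))^(1/3)
    = 1.37 × 10⁷ m

1.37 × 10⁷ m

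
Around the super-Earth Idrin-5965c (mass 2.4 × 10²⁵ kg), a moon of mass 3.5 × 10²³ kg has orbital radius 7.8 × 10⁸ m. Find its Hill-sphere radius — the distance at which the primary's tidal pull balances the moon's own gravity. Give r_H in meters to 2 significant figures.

r_H ≈ a (m/3M)^(1/3)
    = (7.8 × 10⁸) × (3.5 × 10²³ / (3 × 2.4 × 10²⁵))^(1/3)
    = 1.3 × 10⁸ m

1.3 × 10⁸ m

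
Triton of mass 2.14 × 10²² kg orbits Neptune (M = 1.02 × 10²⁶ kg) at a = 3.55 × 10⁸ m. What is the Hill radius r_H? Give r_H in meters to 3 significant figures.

r_H ≈ a (m/3M)^(1/3)
    = (3.55 × 10⁸) × (2.14 × 10²² / (3 × 1.02 × 10²⁶))^(1/3)
    = 1.46 × 10⁷ m

1.46 × 10⁷ m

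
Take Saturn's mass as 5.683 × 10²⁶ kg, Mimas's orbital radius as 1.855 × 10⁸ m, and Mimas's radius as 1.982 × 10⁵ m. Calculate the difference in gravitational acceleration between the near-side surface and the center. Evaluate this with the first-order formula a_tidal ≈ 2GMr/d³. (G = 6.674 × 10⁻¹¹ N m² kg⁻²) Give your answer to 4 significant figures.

Since r ≪ d, expand the inverse-square field across one radius to get the leading 2GMr/d³ term.
Δg = 2GMr/d³
   = 2 × (6.674 × 10⁻¹¹) × (5.683 × 10²⁶) × (1.982 × 10⁵) / (1.855 × 10⁸)³
   = 2.355 × 10⁻³ m/s²

2.355 × 10⁻³ m/s²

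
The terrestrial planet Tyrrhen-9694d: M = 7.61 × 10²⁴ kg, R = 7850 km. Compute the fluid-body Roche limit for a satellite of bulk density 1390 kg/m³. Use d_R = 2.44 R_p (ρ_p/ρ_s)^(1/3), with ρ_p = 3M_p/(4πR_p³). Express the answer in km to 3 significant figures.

ρ_p = 3M_p/(4πR_p³) = 3 × (7.61 × 10²⁴) / (4π × (7.85 × 10⁶ m)³) = 3760 kg/m³
d_R = 2.44 × 7850 km × (3760/1390)^(1/3)
    = 26700 km

26700 km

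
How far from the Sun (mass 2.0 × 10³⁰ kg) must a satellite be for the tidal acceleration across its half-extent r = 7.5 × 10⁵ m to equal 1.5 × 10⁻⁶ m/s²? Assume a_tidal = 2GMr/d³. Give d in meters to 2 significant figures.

5.1 × 10¹⁰ m

2GMr/d³ = a_tidal  ⇒  d = (2GMr / a_tidal)^(1/3)
d = (2 × 6.674×10⁻¹¹ × (2.0 × 10³⁰) × (7.5 × 10⁵) / (1.5 × 10⁻⁶))^(1/3)
  = 5.1 × 10¹⁰ m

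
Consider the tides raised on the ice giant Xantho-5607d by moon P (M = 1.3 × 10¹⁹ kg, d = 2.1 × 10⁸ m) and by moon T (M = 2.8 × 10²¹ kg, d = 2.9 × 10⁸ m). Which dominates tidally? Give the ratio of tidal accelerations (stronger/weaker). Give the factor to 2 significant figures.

Tidal stretch scales as M/d³; compute that for each body.
Moon P: (1.3 × 10¹⁹) / (2.1 × 10⁸)³ = 1.404 × 10⁻⁶
Moon T: (2.8 × 10²¹) / (2.9 × 10⁸)³ = 1.148 × 10⁻⁴
Ratio (larger/smaller) = 82

Moon T, by a factor of ≈ 82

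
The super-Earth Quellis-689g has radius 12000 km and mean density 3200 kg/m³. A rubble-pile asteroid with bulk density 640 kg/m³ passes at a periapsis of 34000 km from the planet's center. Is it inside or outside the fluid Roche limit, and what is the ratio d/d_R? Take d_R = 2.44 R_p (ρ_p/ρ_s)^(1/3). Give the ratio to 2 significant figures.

d_R = 2.44 × (12000 km) × (3200/640)^(1/3) = 50070 km
d/d_R = (34000) / (50070) = 0.68
Since d/d_R < 1, the body is inside the Roche limit.

inside; d/d_R ≈ 0.68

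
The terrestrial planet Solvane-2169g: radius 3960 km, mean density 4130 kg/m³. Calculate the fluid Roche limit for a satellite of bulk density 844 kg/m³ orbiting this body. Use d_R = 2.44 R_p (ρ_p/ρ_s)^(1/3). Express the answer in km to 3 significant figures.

16400 km

d_R = 2.44 × 3960 km × (4130/844)^(1/3)
    = 16400 km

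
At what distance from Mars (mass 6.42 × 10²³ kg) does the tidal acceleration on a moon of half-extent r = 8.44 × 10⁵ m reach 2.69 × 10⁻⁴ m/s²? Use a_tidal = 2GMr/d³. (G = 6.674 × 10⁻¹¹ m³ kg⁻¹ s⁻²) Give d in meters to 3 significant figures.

6.45 × 10⁷ m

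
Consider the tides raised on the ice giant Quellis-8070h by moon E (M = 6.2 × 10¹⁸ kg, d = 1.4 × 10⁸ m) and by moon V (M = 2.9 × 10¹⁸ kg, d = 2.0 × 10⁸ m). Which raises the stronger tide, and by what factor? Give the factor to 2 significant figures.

Moon E, by a factor of ≈ 6.2

Tidal stretch scales as M/d³; compute that for each body.
Moon E: (6.2 × 10¹⁸) / (1.4 × 10⁸)³ = 2.259 × 10⁻⁶
Moon V: (2.9 × 10¹⁸) / (2.0 × 10⁸)³ = 3.625 × 10⁻⁷
Ratio (larger/smaller) = 6.2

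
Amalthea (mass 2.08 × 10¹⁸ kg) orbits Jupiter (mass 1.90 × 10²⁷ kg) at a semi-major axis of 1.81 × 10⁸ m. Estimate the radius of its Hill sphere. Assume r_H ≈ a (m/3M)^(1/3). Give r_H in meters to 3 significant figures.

1.29 × 10⁵ m

r_H ≈ a (m/3M)^(1/3)
    = (1.81 × 10⁸) × (2.08 × 10¹⁸ / (3 × 1.90 × 10²⁷))^(1/3)
    = 1.29 × 10⁵ m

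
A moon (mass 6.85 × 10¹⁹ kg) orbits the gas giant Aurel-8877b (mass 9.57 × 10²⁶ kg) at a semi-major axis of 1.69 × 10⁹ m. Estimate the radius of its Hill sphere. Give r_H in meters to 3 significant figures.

r_H ≈ a (m/3M)^(1/3)
    = (1.69 × 10⁹) × (6.85 × 10¹⁹ / (3 × 9.57 × 10²⁶))^(1/3)
    = 4.87 × 10⁶ m

4.87 × 10⁶ m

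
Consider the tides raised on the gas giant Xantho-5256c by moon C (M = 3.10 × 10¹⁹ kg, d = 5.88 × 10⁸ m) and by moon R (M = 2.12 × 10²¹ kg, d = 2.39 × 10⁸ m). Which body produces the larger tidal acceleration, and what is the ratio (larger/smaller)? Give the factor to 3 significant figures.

The tide-raising term goes as M/d³ (the gradient of a 1/d² field).
Moon C: (3.10 × 10¹⁹) / (5.88 × 10⁸)³ = 1.525 × 10⁻⁷
Moon R: (2.12 × 10²¹) / (2.39 × 10⁸)³ = 1.553 × 10⁻⁴
Ratio (larger/smaller) = 1020

Moon R, by a factor of ≈ 1020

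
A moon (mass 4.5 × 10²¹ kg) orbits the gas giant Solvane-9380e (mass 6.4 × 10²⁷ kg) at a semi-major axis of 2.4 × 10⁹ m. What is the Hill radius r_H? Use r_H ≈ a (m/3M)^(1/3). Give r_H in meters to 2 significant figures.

1.5 × 10⁷ m

r_H ≈ a (m/3M)^(1/3)
    = (2.4 × 10⁹) × (4.5 × 10²¹ / (3 × 6.4 × 10²⁷))^(1/3)
    = 1.5 × 10⁷ m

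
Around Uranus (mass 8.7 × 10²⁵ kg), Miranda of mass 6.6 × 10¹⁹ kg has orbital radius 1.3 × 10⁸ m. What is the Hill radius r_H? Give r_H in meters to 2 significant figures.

8.2 × 10⁵ m

r_H ≈ a (m/3M)^(1/3)
    = (1.3 × 10⁸) × (6.6 × 10¹⁹ / (3 × 8.7 × 10²⁵))^(1/3)
    = 8.2 × 10⁵ m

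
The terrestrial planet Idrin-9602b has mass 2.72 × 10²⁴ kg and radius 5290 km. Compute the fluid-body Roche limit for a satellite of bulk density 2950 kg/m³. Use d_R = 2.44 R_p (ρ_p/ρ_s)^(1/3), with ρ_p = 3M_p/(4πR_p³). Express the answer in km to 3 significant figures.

ρ_p = 3M_p/(4πR_p³) = 3 × (2.72 × 10²⁴) / (4π × (5.29 × 10⁶ m)³) = 4390 kg/m³
d_R = 2.44 × 5290 km × (4390/2950)^(1/3)
    = 14700 km

14700 km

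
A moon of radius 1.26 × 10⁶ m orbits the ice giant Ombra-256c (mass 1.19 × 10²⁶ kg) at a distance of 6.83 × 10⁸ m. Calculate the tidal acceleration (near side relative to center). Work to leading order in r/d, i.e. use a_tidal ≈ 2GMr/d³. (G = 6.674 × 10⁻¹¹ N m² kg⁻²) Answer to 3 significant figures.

6.28 × 10⁻⁵ m/s²

Δa = 2GMr/d³
   = 2 × (6.674 × 10⁻¹¹) × (1.19 × 10²⁶) × (1.26 × 10⁶) / (6.83 × 10⁸)³
   = 6.28 × 10⁻⁵ m/s²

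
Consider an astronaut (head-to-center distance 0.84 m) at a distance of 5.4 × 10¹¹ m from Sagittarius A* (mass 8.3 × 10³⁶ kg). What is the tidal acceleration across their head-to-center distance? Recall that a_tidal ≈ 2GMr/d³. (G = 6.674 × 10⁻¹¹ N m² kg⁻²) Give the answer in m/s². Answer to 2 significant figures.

Δa = 2GMr/d³
   = 2 × (6.674 × 10⁻¹¹) × (8.3 × 10³⁶) × (0.84) / (5.4 × 10¹¹)³
   = 5.9 × 10⁻⁹ m/s²

5.9 × 10⁻⁹ m/s²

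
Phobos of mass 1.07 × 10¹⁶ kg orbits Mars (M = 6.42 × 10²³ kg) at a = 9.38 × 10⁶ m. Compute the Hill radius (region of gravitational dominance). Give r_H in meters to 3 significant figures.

r_H ≈ a (m/3M)^(1/3)
    = (9.38 × 10⁶) × (1.07 × 10¹⁶ / (3 × 6.42 × 10²³))^(1/3)
    = 1.66 × 10⁴ m

1.66 × 10⁴ m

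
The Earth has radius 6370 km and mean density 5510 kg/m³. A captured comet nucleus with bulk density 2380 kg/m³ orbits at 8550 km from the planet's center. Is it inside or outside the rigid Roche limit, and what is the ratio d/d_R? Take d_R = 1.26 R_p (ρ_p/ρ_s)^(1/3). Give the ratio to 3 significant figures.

inside; d/d_R ≈ 0.805

d_R = 1.26 × (6370 km) × (5510/2380)^(1/3) = 10620 km
d/d_R = (8550) / (10620) = 0.805
Since d/d_R < 1, the body is inside the Roche limit.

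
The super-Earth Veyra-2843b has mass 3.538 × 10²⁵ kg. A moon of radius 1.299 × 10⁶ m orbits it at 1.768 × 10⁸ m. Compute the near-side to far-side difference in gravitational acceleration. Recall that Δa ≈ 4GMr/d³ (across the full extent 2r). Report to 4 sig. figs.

2.220 × 10⁻³ m/s²

a_tidal = 4GMr/d³
        = 4 × (6.674 × 10⁻¹¹) × (3.538 × 10²⁵) × (1.299 × 10⁶) / (1.768 × 10⁸)³
        = 2.220 × 10⁻³ m/s²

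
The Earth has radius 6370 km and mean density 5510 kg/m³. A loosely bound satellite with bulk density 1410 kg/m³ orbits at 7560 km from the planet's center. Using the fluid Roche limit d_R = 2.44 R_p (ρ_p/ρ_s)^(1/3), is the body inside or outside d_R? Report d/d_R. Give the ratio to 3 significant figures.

d_R = 2.44 × (6370 km) × (5510/1410)^(1/3) = 24480 km
d/d_R = (7560) / (24480) = 0.309
Since d/d_R < 1, the body is inside the Roche limit.

inside; d/d_R ≈ 0.309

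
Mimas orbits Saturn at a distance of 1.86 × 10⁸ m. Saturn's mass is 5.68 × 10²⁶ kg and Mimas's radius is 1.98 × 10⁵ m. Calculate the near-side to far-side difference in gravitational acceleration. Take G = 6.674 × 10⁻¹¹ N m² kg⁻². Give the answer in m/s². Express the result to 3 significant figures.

Δg = 4GMr/d³
   = 4 × (6.674 × 10⁻¹¹) × (5.68 × 10²⁶) × (1.98 × 10⁵) / (1.86 × 10⁸)³
   = 4.67 × 10⁻³ m/s²

4.67 × 10⁻³ m/s²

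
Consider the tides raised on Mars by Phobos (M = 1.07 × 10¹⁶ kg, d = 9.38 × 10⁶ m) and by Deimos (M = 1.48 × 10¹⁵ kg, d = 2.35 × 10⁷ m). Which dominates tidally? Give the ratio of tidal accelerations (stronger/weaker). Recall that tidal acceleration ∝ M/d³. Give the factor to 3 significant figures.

The tide-raising term goes as M/d³ (the gradient of a 1/d² field).
Phobos: (1.07 × 10¹⁶) / (9.38 × 10⁶)³ = 1.297 × 10⁻⁵
Deimos: (1.48 × 10¹⁵) / (2.35 × 10⁷)³ = 1.140 × 10⁻⁷
Ratio (larger/smaller) = 114

Phobos, by a factor of ≈ 114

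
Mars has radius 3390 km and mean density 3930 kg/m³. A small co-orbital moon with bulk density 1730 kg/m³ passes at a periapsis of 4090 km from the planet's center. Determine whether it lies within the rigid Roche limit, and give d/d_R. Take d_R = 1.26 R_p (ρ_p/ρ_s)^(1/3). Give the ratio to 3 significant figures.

d_R = 1.26 × (3390 km) × (3930/1730)^(1/3) = 5615 km
d/d_R = (4090) / (5615) = 0.728
Since d/d_R < 1, the body is inside the Roche limit.

inside; d/d_R ≈ 0.728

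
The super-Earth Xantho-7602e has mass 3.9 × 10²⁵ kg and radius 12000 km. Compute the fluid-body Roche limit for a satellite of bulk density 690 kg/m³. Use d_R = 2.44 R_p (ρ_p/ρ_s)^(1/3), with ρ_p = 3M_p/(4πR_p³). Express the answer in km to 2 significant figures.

ρ_p = 3M_p/(4πR_p³) = 3 × (3.9 × 10²⁵) / (4π × (1.2 × 10⁷ m)³) = 5400 kg/m³
d_R = 2.44 × 12000 km × (5400/690)^(1/3)
    = 58000 km

58000 km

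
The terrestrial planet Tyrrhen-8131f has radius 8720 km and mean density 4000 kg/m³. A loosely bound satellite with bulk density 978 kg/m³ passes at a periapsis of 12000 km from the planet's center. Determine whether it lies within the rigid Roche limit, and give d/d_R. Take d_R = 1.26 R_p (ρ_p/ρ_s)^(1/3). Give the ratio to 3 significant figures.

inside; d/d_R ≈ 0.683

d_R = 1.26 × (8720 km) × (4000/978)^(1/3) = 17570 km
d/d_R = (12000) / (17570) = 0.683
Since d/d_R < 1, the body is inside the Roche limit.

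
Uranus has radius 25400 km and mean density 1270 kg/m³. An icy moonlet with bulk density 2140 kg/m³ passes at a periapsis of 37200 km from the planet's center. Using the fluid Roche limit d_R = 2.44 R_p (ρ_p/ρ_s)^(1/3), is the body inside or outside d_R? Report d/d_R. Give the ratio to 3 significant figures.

inside; d/d_R ≈ 0.714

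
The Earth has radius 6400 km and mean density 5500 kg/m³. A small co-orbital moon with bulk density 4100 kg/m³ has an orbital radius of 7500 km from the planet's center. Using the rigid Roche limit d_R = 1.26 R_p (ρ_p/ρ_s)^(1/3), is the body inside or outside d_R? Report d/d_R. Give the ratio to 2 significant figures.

inside; d/d_R ≈ 0.84

d_R = 1.26 × (6400 km) × (5500/4100)^(1/3) = 8894 km
d/d_R = (7500) / (8894) = 0.84
Since d/d_R < 1, the body is inside the Roche limit.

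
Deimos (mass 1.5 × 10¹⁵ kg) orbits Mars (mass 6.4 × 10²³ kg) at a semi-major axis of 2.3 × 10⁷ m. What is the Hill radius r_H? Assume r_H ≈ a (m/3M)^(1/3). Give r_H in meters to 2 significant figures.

r_H ≈ a (m/3M)^(1/3)
    = (2.3 × 10⁷) × (1.5 × 10¹⁵ / (3 × 6.4 × 10²³))^(1/3)
    = 2.1 × 10⁴ m

2.1 × 10⁴ m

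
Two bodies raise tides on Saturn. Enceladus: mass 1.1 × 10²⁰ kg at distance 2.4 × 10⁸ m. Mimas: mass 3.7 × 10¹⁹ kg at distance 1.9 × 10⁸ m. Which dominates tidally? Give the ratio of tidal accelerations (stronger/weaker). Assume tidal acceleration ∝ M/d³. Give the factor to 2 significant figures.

Enceladus, by a factor of ≈ 1.5

Tidal stretch scales as M/d³; compute that for each body.
Enceladus: (1.1 × 10²⁰) / (2.4 × 10⁸)³ = 7.957 × 10⁻⁶
Mimas: (3.7 × 10¹⁹) / (1.9 × 10⁸)³ = 5.394 × 10⁻⁶
Ratio (larger/smaller) = 1.5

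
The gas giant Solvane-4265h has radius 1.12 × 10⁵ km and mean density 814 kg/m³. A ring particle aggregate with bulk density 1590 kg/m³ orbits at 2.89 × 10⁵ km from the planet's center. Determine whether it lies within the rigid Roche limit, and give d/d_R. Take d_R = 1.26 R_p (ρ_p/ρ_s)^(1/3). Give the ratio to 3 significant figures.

outside; d/d_R ≈ 2.56

d_R = 1.26 × (1.12 × 10⁵ km) × (814/1590)^(1/3) = 1.129 × 10⁵ km
d/d_R = (2.89 × 10⁵) / (1.129 × 10⁵) = 2.56
Since d/d_R > 1, the body is outside the Roche limit.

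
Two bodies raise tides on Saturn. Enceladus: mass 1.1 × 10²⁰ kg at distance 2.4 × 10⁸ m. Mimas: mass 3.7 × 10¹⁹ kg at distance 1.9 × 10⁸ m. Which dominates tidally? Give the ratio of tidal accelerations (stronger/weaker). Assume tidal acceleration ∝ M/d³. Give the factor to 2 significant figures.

Enceladus, by a factor of ≈ 1.5

The tide-raising term goes as M/d³ (the gradient of a 1/d² field).
Enceladus: (1.1 × 10²⁰) / (2.4 × 10⁸)³ = 7.957 × 10⁻⁶
Mimas: (3.7 × 10¹⁹) / (1.9 × 10⁸)³ = 5.394 × 10⁻⁶
Ratio (larger/smaller) = 1.5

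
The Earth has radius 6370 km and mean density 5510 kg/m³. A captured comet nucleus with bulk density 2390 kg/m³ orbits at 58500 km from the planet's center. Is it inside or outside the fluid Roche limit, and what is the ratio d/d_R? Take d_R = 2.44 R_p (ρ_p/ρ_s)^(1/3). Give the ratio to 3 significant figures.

d_R = 2.44 × (6370 km) × (5510/2390)^(1/3) = 20530 km
d/d_R = (58500) / (20530) = 2.85
Since d/d_R > 1, the body is outside the Roche limit.

outside; d/d_R ≈ 2.85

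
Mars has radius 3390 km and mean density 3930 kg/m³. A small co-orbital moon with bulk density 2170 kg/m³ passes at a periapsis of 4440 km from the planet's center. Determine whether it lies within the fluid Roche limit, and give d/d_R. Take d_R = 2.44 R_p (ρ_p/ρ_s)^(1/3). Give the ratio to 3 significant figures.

inside; d/d_R ≈ 0.440

d_R = 2.44 × (3390 km) × (3930/2170)^(1/3) = 10080 km
d/d_R = (4440) / (10080) = 0.440
Since d/d_R < 1, the body is inside the Roche limit.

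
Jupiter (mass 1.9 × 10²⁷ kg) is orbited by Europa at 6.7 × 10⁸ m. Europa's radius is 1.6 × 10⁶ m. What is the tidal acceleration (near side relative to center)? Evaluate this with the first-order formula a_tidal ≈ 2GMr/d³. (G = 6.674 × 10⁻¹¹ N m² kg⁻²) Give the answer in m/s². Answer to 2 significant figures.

Δa = 2GMr/d³
   = 2 × (6.674 × 10⁻¹¹) × (1.9 × 10²⁷) × (1.6 × 10⁶) / (6.7 × 10⁸)³
   = 1.3 × 10⁻³ m/s²

1.3 × 10⁻³ m/s²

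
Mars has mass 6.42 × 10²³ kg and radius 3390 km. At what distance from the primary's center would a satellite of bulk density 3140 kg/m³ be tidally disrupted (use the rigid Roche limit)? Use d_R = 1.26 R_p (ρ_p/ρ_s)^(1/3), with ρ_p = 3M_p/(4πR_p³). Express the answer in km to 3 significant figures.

4600 km

ρ_p = 3M_p/(4πR_p³) = 3 × (6.42 × 10²³) / (4π × (3.39 × 10⁶ m)³) = 3930 kg/m³
d_R = 1.26 × 3390 km × (3930/3140)^(1/3)
    = 4600 km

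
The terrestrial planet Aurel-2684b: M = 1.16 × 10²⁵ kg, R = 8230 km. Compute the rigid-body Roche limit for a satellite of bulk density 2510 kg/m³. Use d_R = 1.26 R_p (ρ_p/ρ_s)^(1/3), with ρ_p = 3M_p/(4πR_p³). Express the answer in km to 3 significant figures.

13000 km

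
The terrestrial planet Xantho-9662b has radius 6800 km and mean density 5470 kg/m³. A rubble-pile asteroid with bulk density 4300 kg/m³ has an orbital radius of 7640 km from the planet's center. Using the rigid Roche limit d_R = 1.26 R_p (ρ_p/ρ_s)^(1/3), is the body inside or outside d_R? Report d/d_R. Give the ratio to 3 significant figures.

d_R = 1.26 × (6800 km) × (5470/4300)^(1/3) = 9284 km
d/d_R = (7640) / (9284) = 0.823
Since d/d_R < 1, the body is inside the Roche limit.

inside; d/d_R ≈ 0.823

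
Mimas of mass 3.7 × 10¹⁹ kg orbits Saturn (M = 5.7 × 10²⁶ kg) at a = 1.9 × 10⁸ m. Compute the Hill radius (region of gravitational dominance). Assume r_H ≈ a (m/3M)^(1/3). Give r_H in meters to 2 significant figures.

r_H ≈ a (m/3M)^(1/3)
    = (1.9 × 10⁸) × (3.7 × 10¹⁹ / (3 × 5.7 × 10²⁶))^(1/3)
    = 5.3 × 10⁵ m

5.3 × 10⁵ m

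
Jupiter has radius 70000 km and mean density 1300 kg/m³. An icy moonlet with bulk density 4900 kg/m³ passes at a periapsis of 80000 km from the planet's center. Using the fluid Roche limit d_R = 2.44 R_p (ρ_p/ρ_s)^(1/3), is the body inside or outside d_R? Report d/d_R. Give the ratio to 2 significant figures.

inside; d/d_R ≈ 0.73

d_R = 2.44 × (70000 km) × (1300/4900)^(1/3) = 1.097 × 10⁵ km
d/d_R = (80000) / (1.097 × 10⁵) = 0.73
Since d/d_R < 1, the body is inside the Roche limit.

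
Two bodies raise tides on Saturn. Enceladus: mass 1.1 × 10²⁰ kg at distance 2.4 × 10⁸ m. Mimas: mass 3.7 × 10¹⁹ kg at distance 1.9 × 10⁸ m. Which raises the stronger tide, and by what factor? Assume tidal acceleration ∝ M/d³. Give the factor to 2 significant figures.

Enceladus, by a factor of ≈ 1.5

The tide-raising term goes as M/d³ (the gradient of a 1/d² field).
Enceladus: (1.1 × 10²⁰) / (2.4 × 10⁸)³ = 7.957 × 10⁻⁶
Mimas: (3.7 × 10¹⁹) / (1.9 × 10⁸)³ = 5.394 × 10⁻⁶
Ratio (larger/smaller) = 1.5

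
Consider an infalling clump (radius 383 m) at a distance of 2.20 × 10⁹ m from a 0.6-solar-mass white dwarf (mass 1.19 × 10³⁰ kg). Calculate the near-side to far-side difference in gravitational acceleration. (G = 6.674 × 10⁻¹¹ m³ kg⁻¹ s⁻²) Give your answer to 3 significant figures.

Differencing GM/(d−r)² and GM/(d+r)² to first order in r/d gives 4GMr/d³.
a_tidal = 4GMr/d³
        = 4 × (6.674 × 10⁻¹¹) × (1.19 × 10³⁰) × (383) / (2.20 × 10⁹)³
        = 1.14 × 10⁻⁵ m/s²

1.14 × 10⁻⁵ m/s²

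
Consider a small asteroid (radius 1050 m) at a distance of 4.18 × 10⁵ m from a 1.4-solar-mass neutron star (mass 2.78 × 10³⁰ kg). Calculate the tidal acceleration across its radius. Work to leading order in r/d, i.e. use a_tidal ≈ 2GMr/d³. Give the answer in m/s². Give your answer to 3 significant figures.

Δg = 2GMr/d³
   = 2 × (6.674 × 10⁻¹¹) × (2.78 × 10³⁰) × (1050) / (4.18 × 10⁵)³
   = 5.33 × 10⁶ m/s²

5.33 × 10⁶ m/s²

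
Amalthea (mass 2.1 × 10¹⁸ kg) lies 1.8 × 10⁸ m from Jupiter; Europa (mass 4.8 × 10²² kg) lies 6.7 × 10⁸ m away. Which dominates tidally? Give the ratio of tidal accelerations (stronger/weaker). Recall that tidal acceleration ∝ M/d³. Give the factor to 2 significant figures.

Europa, by a factor of ≈ 440

Tidal stretch scales as M/d³; compute that for each body.
Amalthea: (2.1 × 10¹⁸) / (1.8 × 10⁸)³ = 3.601 × 10⁻⁷
Europa: (4.8 × 10²²) / (6.7 × 10⁸)³ = 1.596 × 10⁻⁴
Ratio (larger/smaller) = 440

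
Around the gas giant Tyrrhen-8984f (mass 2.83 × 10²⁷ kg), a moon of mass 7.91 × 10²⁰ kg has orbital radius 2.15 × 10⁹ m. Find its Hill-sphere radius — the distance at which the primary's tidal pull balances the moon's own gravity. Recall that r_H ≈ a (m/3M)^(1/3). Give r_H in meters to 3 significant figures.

r_H ≈ a (m/3M)^(1/3)
    = (2.15 × 10⁹) × (7.91 × 10²⁰ / (3 × 2.83 × 10²⁷))^(1/3)
    = 9.75 × 10⁶ m

9.75 × 10⁶ m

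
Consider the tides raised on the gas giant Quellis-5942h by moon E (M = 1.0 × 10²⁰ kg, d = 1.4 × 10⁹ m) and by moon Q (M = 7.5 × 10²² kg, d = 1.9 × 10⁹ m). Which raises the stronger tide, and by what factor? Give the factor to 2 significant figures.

Tidal stretch scales as M/d³; compute that for each body.
Moon E: (1.0 × 10²⁰) / (1.4 × 10⁹)³ = 3.644 × 10⁻⁸
Moon Q: (7.5 × 10²²) / (1.9 × 10⁹)³ = 1.093 × 10⁻⁵
Ratio (larger/smaller) = 300

Moon Q, by a factor of ≈ 300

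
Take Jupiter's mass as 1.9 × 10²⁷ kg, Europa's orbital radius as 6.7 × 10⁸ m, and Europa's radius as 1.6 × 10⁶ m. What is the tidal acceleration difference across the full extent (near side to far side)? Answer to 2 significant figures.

Δg = 4GMr/d³
   = 4 × (6.674 × 10⁻¹¹) × (1.9 × 10²⁷) × (1.6 × 10⁶) / (6.7 × 10⁸)³
   = 2.7 × 10⁻³ m/s²

2.7 × 10⁻³ m/s²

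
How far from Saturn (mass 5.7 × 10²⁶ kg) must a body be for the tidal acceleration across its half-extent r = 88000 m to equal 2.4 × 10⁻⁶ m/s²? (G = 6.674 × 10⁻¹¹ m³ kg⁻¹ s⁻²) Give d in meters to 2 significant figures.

2GMr/d³ = a_tidal  ⇒  d = (2GMr / a_tidal)^(1/3)
d = (2 × 6.674×10⁻¹¹ × (5.7 × 10²⁶) × (88000) / (2.4 × 10⁻⁶))^(1/3)
  = 1.4 × 10⁹ m

1.4 × 10⁹ m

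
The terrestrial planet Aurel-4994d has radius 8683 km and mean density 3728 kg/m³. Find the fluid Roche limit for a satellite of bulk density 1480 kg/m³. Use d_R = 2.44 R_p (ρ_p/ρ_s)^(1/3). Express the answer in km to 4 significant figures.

d_R = 2.44 × 8683 km × (3728/1480)^(1/3)
    = 28830 km

28830 km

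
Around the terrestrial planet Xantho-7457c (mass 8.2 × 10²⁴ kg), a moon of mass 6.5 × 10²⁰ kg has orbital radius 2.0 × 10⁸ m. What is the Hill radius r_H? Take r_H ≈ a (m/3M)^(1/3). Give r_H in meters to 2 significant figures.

r_H ≈ a (m/3M)^(1/3)
    = (2.0 × 10⁸) × (6.5 × 10²⁰ / (3 × 8.2 × 10²⁴))^(1/3)
    = 6.0 × 10⁶ m

6.0 × 10⁶ m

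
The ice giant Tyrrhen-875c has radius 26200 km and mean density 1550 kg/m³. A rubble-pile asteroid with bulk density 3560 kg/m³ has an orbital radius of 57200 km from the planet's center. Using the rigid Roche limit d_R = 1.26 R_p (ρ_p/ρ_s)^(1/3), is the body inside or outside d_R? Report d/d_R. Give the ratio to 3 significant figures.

d_R = 1.26 × (26200 km) × (1550/3560)^(1/3) = 25020 km
d/d_R = (57200) / (25020) = 2.29
Since d/d_R > 1, the body is outside the Roche limit.

outside; d/d_R ≈ 2.29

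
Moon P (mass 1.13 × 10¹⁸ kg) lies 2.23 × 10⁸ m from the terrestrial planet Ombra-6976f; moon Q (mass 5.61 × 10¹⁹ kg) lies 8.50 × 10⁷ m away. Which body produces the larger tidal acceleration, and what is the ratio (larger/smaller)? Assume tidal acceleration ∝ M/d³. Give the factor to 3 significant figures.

Moon Q, by a factor of ≈ 896

Compare M/d³ for the two perturbers:
Moon P: (1.13 × 10¹⁸) / (2.23 × 10⁸)³ = 1.019 × 10⁻⁷
Moon Q: (5.61 × 10¹⁹) / (8.50 × 10⁷)³ = 9.135 × 10⁻⁵
Ratio (larger/smaller) = 896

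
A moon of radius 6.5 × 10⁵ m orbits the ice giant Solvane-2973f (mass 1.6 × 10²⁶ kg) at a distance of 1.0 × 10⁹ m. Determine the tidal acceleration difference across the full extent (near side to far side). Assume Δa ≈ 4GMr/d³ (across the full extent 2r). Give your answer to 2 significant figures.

2.8 × 10⁻⁵ m/s²

Δg = 4GMr/d³
   = 4 × (6.674 × 10⁻¹¹) × (1.6 × 10²⁶) × (6.5 × 10⁵) / (1.0 × 10⁹)³
   = 2.8 × 10⁻⁵ m/s²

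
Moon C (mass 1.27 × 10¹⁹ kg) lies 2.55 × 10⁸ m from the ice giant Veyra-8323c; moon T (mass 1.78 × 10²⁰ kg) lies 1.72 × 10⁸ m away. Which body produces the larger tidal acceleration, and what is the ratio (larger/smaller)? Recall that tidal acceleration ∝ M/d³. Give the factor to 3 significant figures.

Moon T, by a factor of ≈ 45.7

Compare M/d³ for the two perturbers:
Moon C: (1.27 × 10¹⁹) / (2.55 × 10⁸)³ = 7.659 × 10⁻⁷
Moon T: (1.78 × 10²⁰) / (1.72 × 10⁸)³ = 3.498 × 10⁻⁵
Ratio (larger/smaller) = 45.7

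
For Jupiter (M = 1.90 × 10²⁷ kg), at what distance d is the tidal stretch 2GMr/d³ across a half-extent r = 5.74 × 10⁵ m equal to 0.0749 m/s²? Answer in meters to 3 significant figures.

1.25 × 10⁸ m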